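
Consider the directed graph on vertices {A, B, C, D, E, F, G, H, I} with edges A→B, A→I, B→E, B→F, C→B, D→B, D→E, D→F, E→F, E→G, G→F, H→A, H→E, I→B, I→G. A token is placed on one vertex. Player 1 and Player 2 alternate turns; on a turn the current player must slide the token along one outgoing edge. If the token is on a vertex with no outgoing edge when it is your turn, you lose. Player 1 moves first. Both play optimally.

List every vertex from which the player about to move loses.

Classify positions by backward induction: terminal positions (no move available) are L. From any other position, the mover wins iff some move reaches an L.
Every edge goes from a vertex to one that appears earlier in the order F, G, E, B, I, C, D, A, H, so processing vertices in that order labels each vertex after all of its successors.
F: no outgoing edge → L
G: →F(L), so W
E: →F(L), so W
B: →F(L), so W
I: →B(W), G(W) — all W, so L
C: →B(W) only, which is W, so L
D: →F(L), so W
A: →I(L), so W
H: →A(W), E(W) — all W, so L
The losing starting vertices are exactly the entries labelled L in this table (4 of them).

C, F, H, I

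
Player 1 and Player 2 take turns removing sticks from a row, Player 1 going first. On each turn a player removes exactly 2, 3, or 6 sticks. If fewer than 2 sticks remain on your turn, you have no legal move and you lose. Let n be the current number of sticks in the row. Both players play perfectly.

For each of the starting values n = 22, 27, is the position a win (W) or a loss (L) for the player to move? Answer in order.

Classify positions by backward induction: terminal positions (no move available) are L. From any other position, the mover wins iff some move reaches an L.
n=0: no move → L
n=1: no move → L
n=2: can move to 0, which is L ⇒ W
n=3: can move to 1, which is L ⇒ W
n=4: can move to 1, which is L ⇒ W
n=5: moves to 3(W), 2(W); every one is W ⇒ L
n=6: can move to 0, which is L ⇒ W
n=7: can move to 5, which is L ⇒ W
n=8: can move to 5, which is L ⇒ W
n=9: moves to 7(W), 6(W), 3(W); every one is W ⇒ L
n=10: moves to 8(W), 7(W), 4(W); every one is W ⇒ L
n=11: can move to 9, which is L ⇒ W
n=12: can move to 10, which is L ⇒ W
n=13: can move to 10, which is L ⇒ W
n=14: moves to 12(W), 11(W), 8(W); every one is W ⇒ L
n=15: can move to 9, which is L ⇒ W
n=16: can move to 14, which is L ⇒ W
n=17: can move to 14, which is L ⇒ W
n=18: moves to 16(W), 15(W), 12(W); every one is W ⇒ L
n=19: moves to 17(W), 16(W), 13(W); every one is W ⇒ L
n=20: can move to 18, which is L ⇒ W
n=21: can move to 19, which is L ⇒ W
n=22: can move to 19, which is L ⇒ W
n=23: moves to 21(W), 20(W), 17(W); every one is W ⇒ L
n=24: can move to 18, which is L ⇒ W
n=25: can move to 23, which is L ⇒ W
n=26: can move to 23, which is L ⇒ W
n=27: moves to 25(W), 24(W), 21(W); every one is W ⇒ L

22: W, 27: L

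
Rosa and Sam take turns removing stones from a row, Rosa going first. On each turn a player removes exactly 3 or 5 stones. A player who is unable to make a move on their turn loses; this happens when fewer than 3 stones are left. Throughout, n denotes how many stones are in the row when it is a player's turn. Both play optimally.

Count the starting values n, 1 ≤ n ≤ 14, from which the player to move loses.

Positions with no move are L. A position that does have a move is losing for the player to move precisely when every available move leads to a winning position for the opponent. Fill in the labels:
n=0: no move → L
n=1: no move → L
n=2: no move → L
n=3: can move to 0, which is L ⇒ W
n=4: can move to 1, which is L ⇒ W
n=5: can move to 2, which is L ⇒ W
n=6: can move to 1, which is L ⇒ W
n=7: can move to 2, which is L ⇒ W
n=8: moves to 5(W), 3(W); every one is W ⇒ L
n=9: moves to 6(W), 4(W); every one is W ⇒ L
n=10: moves to 7(W), 5(W); every one is W ⇒ L
n=11: can move to 8, which is L ⇒ W
n=12: can move to 9, which is L ⇒ W
n=13: can move to 10, which is L ⇒ W
n=14: can move to 9, which is L ⇒ W
L entries with 1 ≤ n ≤ 14 (n=0 is outside the asked range and is not counted): n = 1, 2, 8, 9, 10; that makes 5.

5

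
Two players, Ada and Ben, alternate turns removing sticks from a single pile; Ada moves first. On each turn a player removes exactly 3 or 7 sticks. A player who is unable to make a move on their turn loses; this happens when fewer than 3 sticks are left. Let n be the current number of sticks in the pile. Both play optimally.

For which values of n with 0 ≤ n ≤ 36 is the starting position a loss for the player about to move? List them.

0, 1, 2, 6, 10, 11, 12, 16, 20, 21, 22, 26, 30, 31, 32, 36

Build the W/L table. Terminal = L. A non-terminal position is W if it has a move to some L; otherwise it is L.
n=0: no move → L
n=1: no move → L
n=2: no move → L
n=3: W (go to 0, an L position)
n=4: W (go to 1, an L position)
n=5: W (go to 2, an L position)
n=6: L (sole option 3(W) is W)
n=7: W (go to 0, an L position)
n=8: W (go to 1, an L position)
n=9: W (go to 6, an L position)
n=10: L (options 7(W), 3(W) are all W)
n=11: L (options 8(W), 4(W) are all W)
n=12: L (options 9(W), 5(W) are all W)
n=13: W (go to 10, an L position)
n=14: W (go to 11, an L position)
n=15: W (go to 12, an L position)
n=16: L (options 13(W), 9(W) are all W)
n=17: W (go to 10, an L position)
n=18: W (go to 11, an L position)
n=19: W (go to 16, an L position)
n=20: L (options 17(W), 13(W) are all W)
n=21: L (options 18(W), 14(W) are all W)
n=22: L (options 19(W), 15(W) are all W)
n=23: W (go to 20, an L position)
n=24: W (go to 21, an L position)
n=25: W (go to 22, an L position)
n=26: L (options 23(W), 19(W) are all W)
n=27: W (go to 20, an L position)
n=28: W (go to 21, an L position)
n=29: W (go to 26, an L position)
n=30: L (options 27(W), 23(W) are all W)
n=31: L (options 28(W), 24(W) are all W)
n=32: L (options 29(W), 25(W) are all W)
n=33: W (go to 30, an L position)
n=34: W (go to 31, an L position)
n=35: W (go to 32, an L position)
n=36: L (options 33(W), 29(W) are all W)
The losing starting values of n are exactly the entries labelled L in this table (16 of them).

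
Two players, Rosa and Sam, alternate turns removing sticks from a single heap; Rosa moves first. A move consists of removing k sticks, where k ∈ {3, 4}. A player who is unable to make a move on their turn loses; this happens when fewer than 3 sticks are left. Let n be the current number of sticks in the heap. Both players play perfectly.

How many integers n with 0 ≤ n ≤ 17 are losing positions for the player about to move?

9

Build the W/L table. Terminal = L. A non-terminal position is W if it has a move to some L; otherwise it is L.
n=0: no move → L
n=1: no move → L
n=2: no move → L
n=3: can move to 0, which is L ⇒ W
n=4: can move to 1, which is L ⇒ W
n=5: can move to 2, which is L ⇒ W
n=6: can move to 2, which is L ⇒ W
n=7: moves to 4(W), 3(W); every one is W ⇒ L
n=8: moves to 5(W), 4(W); every one is W ⇒ L
n=9: moves to 6(W), 5(W); every one is W ⇒ L
n=10: can move to 7, which is L ⇒ W
n=11: can move to 8, which is L ⇒ W
n=12: can move to 9, which is L ⇒ W
n=13: can move to 9, which is L ⇒ W
n=14: moves to 11(W), 10(W); every one is W ⇒ L
n=15: moves to 12(W), 11(W); every one is W ⇒ L
n=16: moves to 13(W), 12(W); every one is W ⇒ L
n=17: can move to 14, which is L ⇒ W
L entries with 0 ≤ n ≤ 17: n = 0, 1, 2, 7, 8, 9, 14, 15, 16; that makes 9.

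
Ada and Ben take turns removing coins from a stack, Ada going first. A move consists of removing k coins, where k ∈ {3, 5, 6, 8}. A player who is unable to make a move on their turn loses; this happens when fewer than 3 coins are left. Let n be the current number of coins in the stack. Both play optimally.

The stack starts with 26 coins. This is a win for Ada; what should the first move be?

Remove 3, leaving 23.

Label each position W (a win for the player to move) or L (a loss). A position with no legal move is L; any other position is W exactly when some move reaches an L, and L when every move reaches a W.
n=0: no move → L
n=1: no move → L
n=2: no move → L
n=3: reaches L-position 0 → W
n=4: reaches L-position 1 → W
n=5: reaches L-position 2 → W
n=6: reaches L-position 1 → W
n=7: reaches L-position 2 → W
n=8: reaches L-position 2 → W
n=9: reaches L-position 1 → W
n=10: reaches L-position 2 → W
n=11: only reaches 8(W), 6(W), 5(W), 3(W), all W → L
n=12: only reaches 9(W), 7(W), 6(W), 4(W), all W → L
n=13: only reaches 10(W), 8(W), 7(W), 5(W), all W → L
n=14: reaches L-position 11 → W
n=15: reaches L-position 12 → W
n=16: reaches L-position 13 → W
n=17: reaches L-position 12 → W
n=18: reaches L-position 13 → W
n=19: reaches L-position 13 → W
n=20: reaches L-position 12 → W
n=21: reaches L-position 13 → W
n=22: only reaches 19(W), 17(W), 16(W), 14(W), all W → L
n=23: only reaches 20(W), 18(W), 17(W), 15(W), all W → L
n=24: only reaches 21(W), 19(W), 18(W), 16(W), all W → L
n=25: reaches L-position 22 → W
n=26: reaches L-position 23 → W
From 26, the L positions reachable in one move are: 23.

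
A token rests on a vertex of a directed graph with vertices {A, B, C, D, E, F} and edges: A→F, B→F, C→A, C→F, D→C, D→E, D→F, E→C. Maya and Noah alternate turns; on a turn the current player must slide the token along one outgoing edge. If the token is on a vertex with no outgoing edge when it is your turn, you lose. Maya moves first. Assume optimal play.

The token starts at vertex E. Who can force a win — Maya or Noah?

Noah wins.

Build the W/L table. Terminal = L. A non-terminal position is W if it has a move to some L; otherwise it is L.
Every edge goes from a vertex to one that appears earlier in the order F, A, C, E, D, B, so processing vertices in that order labels each vertex after all of its successors.
F: no outgoing edge → L
A: can move to F, which is L ⇒ W
C: can move to F, which is L ⇒ W
E: the only move is to C(W), a W ⇒ L
D: can move to E, which is L ⇒ W
B: can move to F, which is L ⇒ W
Every move from E reaches a W position, so the mover loses.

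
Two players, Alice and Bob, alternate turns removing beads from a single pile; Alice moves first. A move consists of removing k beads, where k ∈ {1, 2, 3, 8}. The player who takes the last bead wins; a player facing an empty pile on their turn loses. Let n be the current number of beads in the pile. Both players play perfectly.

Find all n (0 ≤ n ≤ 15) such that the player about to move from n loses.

0, 4, 9, 13

Positions with no move are L. A position that does have a move is losing for the player to move precisely when every available move leads to a winning position for the opponent. Fill in the labels:
n=0: no move → L
n=1: reaches L-position 0 → W
n=2: reaches L-position 0 → W
n=3: reaches L-position 0 → W
n=4: only reaches 3(W), 2(W), 1(W), all W → L
n=5: reaches L-position 4 → W
n=6: reaches L-position 4 → W
n=7: reaches L-position 4 → W
n=8: reaches L-position 0 → W
n=9: only reaches 8(W), 7(W), 6(W), 1(W), all W → L
n=10: reaches L-position 9 → W
n=11: reaches L-position 9 → W
n=12: reaches L-position 9 → W
n=13: only reaches 12(W), 11(W), 10(W), 5(W), all W → L
n=14: reaches L-position 13 → W
n=15: reaches L-position 13 → W
The losing starting values of n are exactly the entries labelled L in this table (4 of them).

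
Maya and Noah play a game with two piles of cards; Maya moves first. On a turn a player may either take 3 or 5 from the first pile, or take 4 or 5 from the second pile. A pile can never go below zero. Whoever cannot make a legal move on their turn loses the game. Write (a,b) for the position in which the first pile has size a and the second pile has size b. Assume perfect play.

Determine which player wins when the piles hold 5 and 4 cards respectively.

Use the standard recursion: the mover loses at a terminal position; elsewhere, the mover wins exactly when some move hands the opponent an L position.
No move ever increases a pile, so every position that can arise here has a ≤ 5 and b ≤ 4; it is enough to label the cells with 0 ≤ a ≤ 5 and 0 ≤ b ≤ 4.
Every move lowers a or b (never raises either), so fill the grid row by row in increasing a, and left to right within a row: each cell's successors are then already labelled.
      b=0  b=1  b=2  b=3  b=4
a=0:    L    L    L    L    W
a=1:    L    L    L    L    W
a=2:    L    L    L    L    W
a=3:    W    W    W    W    L
a=4:    W    W    W    W    L
a=5:    W    W    W    W    L
Cells with no legal move (terminal, hence L): (0,0), (0,1), (0,2), (0,3), (1,0), (1,1), (1,2), (1,3), (2,0), (2,1), (2,2), (2,3).
The remaining L cells, each justified by listing all of its moves:
(3,4): moves to (0,4)(W), (3,0)(W); every one is W ⇒ L
(4,4): moves to (1,4)(W), (4,0)(W); every one is W ⇒ L
(5,4): moves to (2,4)(W), (0,4)(W), (5,0)(W); every one is W ⇒ L
Every other cell has at least one move into one of the L cells above, so it is W.
Every move from (5,4) reaches a W position, so the mover loses.

Noah wins.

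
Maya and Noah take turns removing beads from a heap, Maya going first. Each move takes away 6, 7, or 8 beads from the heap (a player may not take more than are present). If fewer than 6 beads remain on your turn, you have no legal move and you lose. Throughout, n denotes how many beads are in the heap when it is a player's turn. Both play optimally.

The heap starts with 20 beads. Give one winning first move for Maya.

Remove 6, leaving 14.

Work bottom-up. With no move the player to move loses. Otherwise the position is W if at least one move leads to an L position for the opponent, and L if every move leads to a W.
n=0: no move → L
n=1: no move → L
n=2: no move → L
n=3: no move → L
n=4: no move → L
n=5: no move → L
n=6: W (go to 0, an L position)
n=7: W (go to 1, an L position)
n=8: W (go to 2, an L position)
n=9: W (go to 3, an L position)
n=10: W (go to 4, an L position)
n=11: W (go to 5, an L position)
n=12: W (go to 5, an L position)
n=13: W (go to 5, an L position)
n=14: L (options 8(W), 7(W), 6(W) are all W)
n=15: L (options 9(W), 8(W), 7(W) are all W)
n=16: L (options 10(W), 9(W), 8(W) are all W)
n=17: L (options 11(W), 10(W), 9(W) are all W)
n=18: L (options 12(W), 11(W), 10(W) are all W)
n=19: L (options 13(W), 12(W), 11(W) are all W)
n=20: W (go to 14, an L position)
From 20, the L positions reachable in one move are: 14.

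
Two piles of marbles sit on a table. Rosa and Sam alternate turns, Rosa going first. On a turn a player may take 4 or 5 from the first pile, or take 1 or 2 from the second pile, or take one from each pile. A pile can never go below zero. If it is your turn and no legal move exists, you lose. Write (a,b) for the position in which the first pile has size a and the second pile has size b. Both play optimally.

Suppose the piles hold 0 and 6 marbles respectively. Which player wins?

Work bottom-up. With no move the player to move loses. Otherwise the position is W if at least one move leads to an L position for the opponent, and L if every move leads to a W.
No move ever increases a pile, so every position that can arise here has a ≤ 0 and b ≤ 6; it is enough to label the cells with 0 ≤ a ≤ 0 and 0 ≤ b ≤ 6.
Every move lowers a or b (never raises either), so fill the grid row by row in increasing a, and left to right within a row: each cell's successors are then already labelled.
      b=0  b=1  b=2  b=3  b=4  b=5  b=6
a=0:    L    W    W    L    W    W    L
Cells with no legal move (terminal, hence L): (0,0).
The remaining L cells, each justified by listing all of its moves:
(0,3): →(0,2)(W), (0,1)(W) — all W, so L
(0,6): →(0,5)(W), (0,4)(W) — all W, so L
Every other cell has at least one move into one of the L cells above, so it is W.
The starting position (0,6) is L: whatever Rosa does, the opponent receives a W position.

Sam wins.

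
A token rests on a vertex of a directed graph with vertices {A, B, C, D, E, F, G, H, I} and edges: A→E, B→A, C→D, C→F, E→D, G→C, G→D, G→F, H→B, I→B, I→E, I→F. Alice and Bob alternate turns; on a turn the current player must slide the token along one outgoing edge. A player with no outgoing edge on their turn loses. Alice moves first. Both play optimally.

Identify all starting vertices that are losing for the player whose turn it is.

A, D, F, H

Classify positions by backward induction: terminal positions (no move available) are L. From any other position, the mover wins iff some move reaches an L.
Every edge goes from a vertex to one that appears earlier in the order D, F, E, C, A, B, G, H, I, so processing vertices in that order labels each vertex after all of its successors.
D: no outgoing edge → L
F: no outgoing edge → L
E: W (go to D, an L position)
C: W (go to F, an L position)
A: L (sole option E(W) is W)
B: W (go to A, an L position)
G: W (go to F, an L position)
H: L (sole option B(W) is W)
I: W (go to F, an L position)
Reading off the rows marked L gives the requested list; there are 4 such vertices.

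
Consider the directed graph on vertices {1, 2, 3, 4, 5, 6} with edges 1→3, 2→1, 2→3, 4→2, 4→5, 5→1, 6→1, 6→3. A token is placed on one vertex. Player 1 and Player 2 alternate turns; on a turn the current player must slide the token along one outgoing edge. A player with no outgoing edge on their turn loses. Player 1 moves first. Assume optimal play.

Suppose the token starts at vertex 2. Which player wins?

Player 1 wins.

Build the W/L table. Terminal = L. A non-terminal position is W if it has a move to some L; otherwise it is L.
Every edge goes from a vertex to one that appears earlier in the order 3, 1, 2, 5, 4, 6, so processing vertices in that order labels each vertex after all of its successors.
3: no outgoing edge → L
1: can move to 3, which is L ⇒ W
2: can move to 3, which is L ⇒ W
5: the only move is to 1(W), a W ⇒ L
4: can move to 5, which is L ⇒ W
6: can move to 3, which is L ⇒ W
From 2 Player 1 can move to 3, reaching an L position.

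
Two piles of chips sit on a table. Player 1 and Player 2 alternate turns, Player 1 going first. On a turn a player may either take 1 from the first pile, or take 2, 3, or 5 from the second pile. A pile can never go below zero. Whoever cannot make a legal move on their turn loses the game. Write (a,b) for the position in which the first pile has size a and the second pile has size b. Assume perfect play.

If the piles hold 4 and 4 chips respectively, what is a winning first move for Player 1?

Move to (4,1).

Positions with no move are L. A position that does have a move is losing for the player to move precisely when every available move leads to a winning position for the opponent. Fill in the labels:
No move ever increases a pile, so every position that can arise here has a ≤ 4 and b ≤ 4; it is enough to label the cells with 0 ≤ a ≤ 4 and 0 ≤ b ≤ 4.
Every move lowers a or b (never raises either), so fill the grid row by row in increasing a, and left to right within a row: each cell's successors are then already labelled.
      b=0  b=1  b=2  b=3  b=4
a=0:    L    L    W    W    W
a=1:    W    W    L    L    W
a=2:    L    L    W    W    W
a=3:    W    W    L    L    W
a=4:    L    L    W    W    W
Cells with no legal move (terminal, hence L): (0,0), (0,1).
The remaining L cells, each justified by listing all of its moves:
(1,2): →(0,2)(W), (1,0)(W) — all W, so L
(1,3): →(0,3)(W), (1,1)(W), (1,0)(W) — all W, so L
(2,0): →(1,0)(W) only, which is W, so L
(2,1): →(1,1)(W) only, which is W, so L
(3,2): →(2,2)(W), (3,0)(W) — all W, so L
(3,3): →(2,3)(W), (3,1)(W), (3,0)(W) — all W, so L
(4,0): →(3,0)(W) only, which is W, so L
(4,1): →(3,1)(W) only, which is W, so L
Every other cell has at least one move into one of the L cells above, so it is W.
From (4,4), the L positions reachable in one move are: (4,1).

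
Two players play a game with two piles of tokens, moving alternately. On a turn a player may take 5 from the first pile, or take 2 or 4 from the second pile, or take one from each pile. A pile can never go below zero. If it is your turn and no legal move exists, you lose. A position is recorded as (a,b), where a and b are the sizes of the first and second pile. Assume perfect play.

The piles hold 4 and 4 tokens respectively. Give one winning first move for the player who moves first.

Move to (4,0).

Positions with no move are L. A position that does have a move is losing for the player to move precisely when every available move leads to a winning position for the opponent. Fill in the labels:
No move ever increases a pile, so every position that can arise here has a ≤ 4 and b ≤ 4; it is enough to label the cells with 0 ≤ a ≤ 4 and 0 ≤ b ≤ 4.
Every move lowers a or b (never raises either), so fill the grid row by row in increasing a, and left to right within a row: each cell's successors are then already labelled.
      b=0  b=1  b=2  b=3  b=4
a=0:    L    L    W    W    W
a=1:    L    W    W    L    W
a=2:    L    W    W    L    W
a=3:    L    W    W    L    W
a=4:    L    W    W    L    W
Cells with no legal move (terminal, hence L): (0,0), (0,1), (1,0), (2,0), (3,0), (4,0).
The remaining L cells, each justified by listing all of its moves:
(1,3): L (options (1,1)(W), (0,2)(W) are all W)
(2,3): L (options (2,1)(W), (1,2)(W) are all W)
(3,3): L (options (3,1)(W), (2,2)(W) are all W)
(4,3): L (options (4,1)(W), (3,2)(W) are all W)
Every other cell has at least one move into one of the L cells above, so it is W.
From (4,4), the L positions reachable in one move are: (4,0), (3,3). Any move reaching one of these is winning.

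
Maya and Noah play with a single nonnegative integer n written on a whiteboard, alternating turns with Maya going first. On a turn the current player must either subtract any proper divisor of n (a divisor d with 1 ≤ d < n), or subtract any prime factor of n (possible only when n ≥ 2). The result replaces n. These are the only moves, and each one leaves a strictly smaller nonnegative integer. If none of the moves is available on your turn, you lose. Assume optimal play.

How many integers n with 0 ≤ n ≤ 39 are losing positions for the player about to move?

Label each position W (a win for the player to move) or L (a loss). A position with no legal move is L; any other position is W exactly when some move reaches an L, and L when every move reaches a W.
n=0: no move → L
n=1: no move → L
n=2: can move to 0, which is L ⇒ W
n=3: can move to 0, which is L ⇒ W
n=4: moves to 2(W), 3(W); every one is W ⇒ L
n=5: can move to 0, which is L ⇒ W
n=6: can move to 4, which is L ⇒ W
n=7: can move to 0, which is L ⇒ W
n=8: can move to 4, which is L ⇒ W
n=9: moves to 6(W), 8(W); every one is W ⇒ L
n=10: can move to 9, which is L ⇒ W
n=11: can move to 0, which is L ⇒ W
n=12: can move to 9, which is L ⇒ W
n=13: can move to 0, which is L ⇒ W
n=14: moves to 7(W), 12(W), 13(W); every one is W ⇒ L
n=15: can move to 14, which is L ⇒ W
n=16: can move to 14, which is L ⇒ W
n=17: can move to 0, which is L ⇒ W
n=18: can move to 9, which is L ⇒ W
n=19: can move to 0, which is L ⇒ W
n=20: moves to 10(W), 15(W), 16(W), 18(W), 19(W); every one is W ⇒ L
n=21: can move to 14, which is L ⇒ W
n=22: can move to 20, which is L ⇒ W
n=23: can move to 0, which is L ⇒ W
n=24: can move to 20, which is L ⇒ W
n=25: can move to 20, which is L ⇒ W
n=26: moves to 13(W), 24(W), 25(W); every one is W ⇒ L
n=27: can move to 26, which is L ⇒ W
n=28: can move to 14, which is L ⇒ W
n=29: can move to 0, which is L ⇒ W
n=30: can move to 20, which is L ⇒ W
n=31: can move to 0, which is L ⇒ W
n=32: moves to 16(W), 24(W), 28(W), 30(W), 31(W); every one is W ⇒ L
n=33: can move to 32, which is L ⇒ W
n=34: can move to 32, which is L ⇒ W
n=35: moves to 28(W), 30(W), 34(W); every one is W ⇒ L
n=36: can move to 32, which is L ⇒ W
n=37: can move to 0, which is L ⇒ W
n=38: moves to 19(W), 36(W), 37(W); every one is W ⇒ L
n=39: can move to 26, which is L ⇒ W
L entries with 0 ≤ n ≤ 39: n = 0, 1, 4, 9, 14, 20, 26, 32, 35, 38; that makes 10.

10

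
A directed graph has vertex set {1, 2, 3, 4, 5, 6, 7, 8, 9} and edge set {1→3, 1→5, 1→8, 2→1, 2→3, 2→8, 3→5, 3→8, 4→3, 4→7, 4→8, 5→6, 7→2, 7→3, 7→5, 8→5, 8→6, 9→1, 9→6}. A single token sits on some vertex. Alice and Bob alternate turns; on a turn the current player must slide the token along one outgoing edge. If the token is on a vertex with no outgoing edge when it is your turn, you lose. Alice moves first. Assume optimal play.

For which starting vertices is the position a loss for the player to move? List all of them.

3, 6

Work bottom-up. With no move the player to move loses. Otherwise the position is W if at least one move leads to an L position for the opponent, and L if every move leads to a W.
Every edge goes from a vertex to one that appears earlier in the order 6, 5, 8, 3, 1, 2, 9, 7, 4, so processing vertices in that order labels each vertex after all of its successors.
6: no outgoing edge → L
5: →6(L), so W
8: →6(L), so W
3: →8(W), 5(W) — all W, so L
1: →3(L), so W
2: →3(L), so W
9: →6(L), so W
7: →3(L), so W
4: →3(L), so W
Reading off the rows marked L gives the requested list; there are 2 such vertices.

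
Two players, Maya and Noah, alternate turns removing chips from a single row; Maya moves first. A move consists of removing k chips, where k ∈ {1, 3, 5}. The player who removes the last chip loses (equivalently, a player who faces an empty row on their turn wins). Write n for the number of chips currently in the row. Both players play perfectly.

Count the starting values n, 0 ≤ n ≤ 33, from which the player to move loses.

Label each position W (a win for the player to move) or L (a loss). A position with no legal move is W; any other position is W exactly when some move reaches an L, and L when every move reaches a W.
n=0: no move; the opponent has just taken the last chip and therefore loses → W
n=1: →0(W) only, which is W, so L
n=2: →1(L), so W
n=3: →2(W), 0(W) — all W, so L
n=4: →3(L), so W
n=5: →4(W), 2(W), 0(W) — all W, so L
n=6: →5(L), so W
n=7: →6(W), 4(W), 2(W) — all W, so L
n=8: →7(L), so W
n=9: →8(W), 6(W), 4(W) — all W, so L
n=10: →9(L), so W
n=11: →10(W), 8(W), 6(W) — all W, so L
n=12: →11(L), so W
n=13: →12(W), 10(W), 8(W) — all W, so L
n=14: →13(L), so W
n=15: →14(W), 12(W), 10(W) — all W, so L
n=16: →15(L), so W
n=17: →16(W), 14(W), 12(W) — all W, so L
n=18: →17(L), so W
n=19: →18(W), 16(W), 14(W) — all W, so L
n=20: →19(L), so W
n=21: →20(W), 18(W), 16(W) — all W, so L
n=22: →21(L), so W
n=23: →22(W), 20(W), 18(W) — all W, so L
n=24: →23(L), so W
n=25: →24(W), 22(W), 20(W) — all W, so L
n=26: →25(L), so W
n=27: →26(W), 24(W), 22(W) — all W, so L
n=28: →27(L), so W
n=29: →28(W), 26(W), 24(W) — all W, so L
n=30: →29(L), so W
n=31: →30(W), 28(W), 26(W) — all W, so L
n=32: →31(L), so W
n=33: →32(W), 30(W), 28(W) — all W, so L
L entries with 0 ≤ n ≤ 33: n = 1, 3, 5, 7, 9, 11, 13, 15, 17, 19, 21, 23, 25, 27, 29, 31, 33; that makes 17.

17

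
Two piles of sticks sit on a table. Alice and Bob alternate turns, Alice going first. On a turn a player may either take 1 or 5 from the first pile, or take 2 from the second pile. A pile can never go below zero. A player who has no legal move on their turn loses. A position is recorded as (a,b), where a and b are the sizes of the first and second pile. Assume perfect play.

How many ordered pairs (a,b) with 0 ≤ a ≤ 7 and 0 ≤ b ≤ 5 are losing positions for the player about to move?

Positions with no move are L. A position that does have a move is losing for the player to move precisely when every available move leads to a winning position for the opponent. Fill in the labels:
Every move lowers a or b (never raises either), so fill the grid row by row in increasing a, and left to right within a row: each cell's successors are then already labelled.
      b=0  b=1  b=2  b=3  b=4  b=5
a=0:    L    L    W    W    L    L
a=1:    W    W    L    L    W    W
a=2:    L    L    W    W    L    L
a=3:    W    W    L    L    W    W
a=4:    L    L    W    W    L    L
a=5:    W    W    L    L    W    W
a=6:    L    L    W    W    L    L
a=7:    W    W    L    L    W    W
Cells with no legal move (terminal, hence L): (0,0), (0,1).
The remaining L cells, each justified by listing all of its moves:
(0,4): the only move is to (0,2)(W), a W ⇒ L
(0,5): the only move is to (0,3)(W), a W ⇒ L
(1,2): moves to (0,2)(W), (1,0)(W); every one is W ⇒ L
(1,3): moves to (0,3)(W), (1,1)(W); every one is W ⇒ L
(2,0): the only move is to (1,0)(W), a W ⇒ L
(2,1): the only move is to (1,1)(W), a W ⇒ L
(2,4): moves to (1,4)(W), (2,2)(W); every one is W ⇒ L
(2,5): moves to (1,5)(W), (2,3)(W); every one is W ⇒ L
(3,2): moves to (2,2)(W), (3,0)(W); every one is W ⇒ L
(3,3): moves to (2,3)(W), (3,1)(W); every one is W ⇒ L
(4,0): the only move is to (3,0)(W), a W ⇒ L
(4,1): the only move is to (3,1)(W), a W ⇒ L
(4,4): moves to (3,4)(W), (4,2)(W); every one is W ⇒ L
(4,5): moves to (3,5)(W), (4,3)(W); every one is W ⇒ L
(5,2): moves to (4,2)(W), (0,2)(W), (5,0)(W); every one is W ⇒ L
(5,3): moves to (4,3)(W), (0,3)(W), (5,1)(W); every one is W ⇒ L
(6,0): moves to (5,0)(W), (1,0)(W); every one is W ⇒ L
(6,1): moves to (5,1)(W), (1,1)(W); every one is W ⇒ L
(6,4): moves to (5,4)(W), (1,4)(W), (6,2)(W); every one is W ⇒ L
(6,5): moves to (5,5)(W), (1,5)(W), (6,3)(W); every one is W ⇒ L
(7,2): moves to (6,2)(W), (2,2)(W), (7,0)(W); every one is W ⇒ L
(7,3): moves to (6,3)(W), (2,3)(W), (7,1)(W); every one is W ⇒ L
Every other cell has at least one move into one of the L cells above, so it is W.
L cells per row: a=0: 4, a=1: 2, a=2: 4, a=3: 2, a=4: 4, a=5: 2, a=6: 4, a=7: 2; total 24.

24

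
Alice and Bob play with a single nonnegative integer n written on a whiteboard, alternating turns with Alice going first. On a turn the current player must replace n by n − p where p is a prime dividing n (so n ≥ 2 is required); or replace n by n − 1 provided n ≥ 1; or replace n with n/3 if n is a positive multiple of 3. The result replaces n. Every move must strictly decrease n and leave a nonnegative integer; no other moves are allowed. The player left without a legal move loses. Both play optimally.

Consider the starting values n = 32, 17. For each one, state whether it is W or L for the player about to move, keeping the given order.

Use the standard recursion: the mover loses at a terminal position; elsewhere, the mover wins exactly when some move hands the opponent an L position.
n=0: no move → L
n=1: W (go to 0, an L position)
n=2: W (go to 0, an L position)
n=3: W (go to 0, an L position)
n=4: L (options 2(W), 3(W) are all W)
n=5: W (go to 0, an L position)
n=6: W (go to 4, an L position)
n=7: W (go to 0, an L position)
n=8: L (options 6(W), 7(W) are all W)
n=9: W (go to 8, an L position)
n=10: W (go to 8, an L position)
n=11: W (go to 0, an L position)
n=12: W (go to 4, an L position)
n=13: W (go to 0, an L position)
n=14: L (options 7(W), 12(W), 13(W) are all W)
n=15: W (go to 14, an L position)
n=16: W (go to 14, an L position)
n=17: W (go to 0, an L position)
n=18: L (options 6(W), 15(W), 16(W), 17(W) are all W)
n=19: W (go to 0, an L position)
n=20: W (go to 18, an L position)
n=21: W (go to 14, an L position)
n=22: L (options 11(W), 20(W), 21(W) are all W)
n=23: W (go to 0, an L position)
n=24: W (go to 8, an L position)
n=25: L (options 20(W), 24(W) are all W)
n=26: W (go to 25, an L position)
n=27: L (options 9(W), 24(W), 26(W) are all W)
n=28: W (go to 27, an L position)
n=29: W (go to 0, an L position)
n=30: W (go to 25, an L position)
n=31: W (go to 0, an L position)
n=32: L (options 30(W), 31(W) are all W)

32: L, 17: W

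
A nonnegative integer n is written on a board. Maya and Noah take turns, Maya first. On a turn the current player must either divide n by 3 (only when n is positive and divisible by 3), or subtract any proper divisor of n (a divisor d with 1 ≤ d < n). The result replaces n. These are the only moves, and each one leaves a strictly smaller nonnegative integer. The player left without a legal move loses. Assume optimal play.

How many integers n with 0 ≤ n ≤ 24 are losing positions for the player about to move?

Build the W/L table. Terminal = L. A non-terminal position is W if it has a move to some L; otherwise it is L.
n=0: no move → L
n=1: no move → L
n=2: can move to 1, which is L ⇒ W
n=3: can move to 1, which is L ⇒ W
n=4: moves to 2(W), 3(W); every one is W ⇒ L
n=5: can move to 4, which is L ⇒ W
n=6: can move to 4, which is L ⇒ W
n=7: the only move is to 6(W), a W ⇒ L
n=8: can move to 4, which is L ⇒ W
n=9: moves to 3(W), 6(W), 8(W); every one is W ⇒ L
n=10: can move to 9, which is L ⇒ W
n=11: the only move is to 10(W), a W ⇒ L
n=12: can move to 4, which is L ⇒ W
n=13: the only move is to 12(W), a W ⇒ L
n=14: can move to 7, which is L ⇒ W
n=15: moves to 5(W), 10(W), 12(W), 14(W); every one is W ⇒ L
n=16: can move to 15, which is L ⇒ W
n=17: the only move is to 16(W), a W ⇒ L
n=18: can move to 9, which is L ⇒ W
n=19: the only move is to 18(W), a W ⇒ L
n=20: can move to 15, which is L ⇒ W
n=21: can move to 7, which is L ⇒ W
n=22: can move to 11, which is L ⇒ W
n=23: the only move is to 22(W), a W ⇒ L
n=24: can move to 23, which is L ⇒ W
L entries with 0 ≤ n ≤ 24: n = 0, 1, 4, 7, 9, 11, 13, 15, 17, 19, 23; that makes 11.

11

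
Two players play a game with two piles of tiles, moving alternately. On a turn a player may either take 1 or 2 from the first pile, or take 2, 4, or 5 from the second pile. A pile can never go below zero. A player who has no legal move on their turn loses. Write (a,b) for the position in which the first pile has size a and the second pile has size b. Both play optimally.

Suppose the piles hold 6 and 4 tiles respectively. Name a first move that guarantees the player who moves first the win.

Move to (5,4).

Label each position W (a win for the player to move) or L (a loss). A position with no legal move is L; any other position is W exactly when some move reaches an L, and L when every move reaches a W.
No move ever increases a pile, so every position that can arise here has a ≤ 6 and b ≤ 4; it is enough to label the cells with 0 ≤ a ≤ 6 and 0 ≤ b ≤ 4.
Every move lowers a or b (never raises either), so fill the grid row by row in increasing a, and left to right within a row: each cell's successors are then already labelled.
      b=0  b=1  b=2  b=3  b=4
a=0:    L    L    W    W    W
a=1:    W    W    L    L    W
a=2:    W    W    W    W    L
a=3:    L    L    W    W    W
a=4:    W    W    L    L    W
a=5:    W    W    W    W    L
a=6:    L    L    W    W    W
Cells with no legal move (terminal, hence L): (0,0), (0,1).
The remaining L cells, each justified by listing all of its moves:
(1,2): moves to (0,2)(W), (1,0)(W); every one is W ⇒ L
(1,3): moves to (0,3)(W), (1,1)(W); every one is W ⇒ L
(2,4): moves to (1,4)(W), (0,4)(W), (2,2)(W), (2,0)(W); every one is W ⇒ L
(3,0): moves to (2,0)(W), (1,0)(W); every one is W ⇒ L
(3,1): moves to (2,1)(W), (1,1)(W); every one is W ⇒ L
(4,2): moves to (3,2)(W), (2,2)(W), (4,0)(W); every one is W ⇒ L
(4,3): moves to (3,3)(W), (2,3)(W), (4,1)(W); every one is W ⇒ L
(5,4): moves to (4,4)(W), (3,4)(W), (5,2)(W), (5,0)(W); every one is W ⇒ L
(6,0): moves to (5,0)(W), (4,0)(W); every one is W ⇒ L
(6,1): moves to (5,1)(W), (4,1)(W); every one is W ⇒ L
Every other cell has at least one move into one of the L cells above, so it is W.
From (6,4), the L positions reachable in one move are: (5,4), (6,0). Any move reaching one of these is winning.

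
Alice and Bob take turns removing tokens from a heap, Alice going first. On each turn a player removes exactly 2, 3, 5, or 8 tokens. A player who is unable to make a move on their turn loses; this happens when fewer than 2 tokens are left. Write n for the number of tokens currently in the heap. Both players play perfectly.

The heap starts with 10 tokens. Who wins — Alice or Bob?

Alice wins.

Compute win/loss labels from the base case upward. A position with no move is L. Any other position is W if it can reach an L in one move, else L.
n=0: no move → L
n=1: no move → L
n=2: W (go to 0, an L position)
n=3: W (go to 1, an L position)
n=4: W (go to 1, an L position)
n=5: W (go to 0, an L position)
n=6: W (go to 1, an L position)
n=7: L (options 5(W), 4(W), 2(W) are all W)
n=8: W (go to 0, an L position)
n=9: W (go to 7, an L position)
n=10: W (go to 7, an L position)
From 10 Alice can remove 3, leaving 7, reaching an L position.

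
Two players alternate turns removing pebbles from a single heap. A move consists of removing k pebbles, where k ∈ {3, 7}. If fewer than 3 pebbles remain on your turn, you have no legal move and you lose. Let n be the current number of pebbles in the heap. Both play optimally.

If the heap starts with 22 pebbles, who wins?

The second player wins.

Work bottom-up. With no move the player to move loses. Otherwise the position is W if at least one move leads to an L position for the opponent, and L if every move leads to a W.
n=0: no move → L
n=1: no move → L
n=2: no move → L
n=3: →0(L), so W
n=4: →1(L), so W
n=5: →2(L), so W
n=6: →3(W) only, which is W, so L
n=7: →0(L), so W
n=8: →1(L), so W
n=9: →6(L), so W
n=10: →7(W), 3(W) — all W, so L
n=11: →8(W), 4(W) — all W, so L
n=12: →9(W), 5(W) — all W, so L
n=13: →10(L), so W
n=14: →11(L), so W
n=15: →12(L), so W
n=16: →13(W), 9(W) — all W, so L
n=17: →10(L), so W
n=18: →11(L), so W
n=19: →16(L), so W
n=20: →17(W), 13(W) — all W, so L
n=21: →18(W), 14(W) — all W, so L
n=22: →19(W), 15(W) — all W, so L
The starting position 22 is L: whatever the player to move does, the opponent receives a W position.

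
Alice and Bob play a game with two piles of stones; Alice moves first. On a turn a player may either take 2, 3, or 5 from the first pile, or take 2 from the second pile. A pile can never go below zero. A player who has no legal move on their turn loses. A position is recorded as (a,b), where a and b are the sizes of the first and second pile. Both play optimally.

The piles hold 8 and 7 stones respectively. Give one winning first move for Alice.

Move to (3,7).

Label each position W (a win for the player to move) or L (a loss). A position with no legal move is L; any other position is W exactly when some move reaches an L, and L when every move reaches a W.
No move ever increases a pile, so every position that can arise here has a ≤ 8 and b ≤ 7; it is enough to label the cells with 0 ≤ a ≤ 8 and 0 ≤ b ≤ 7.
Every move lowers a or b (never raises either), so fill the grid row by row in increasing a, and left to right within a row: each cell's successors are then already labelled.
      b=0  b=1  b=2  b=3  b=4  b=5  b=6  b=7
a=0:    L    L    W    W    L    L    W    W
a=1:    L    L    W    W    L    L    W    W
a=2:    W    W    L    L    W    W    L    L
a=3:    W    W    L    L    W    W    L    L
a=4:    W    W    W    W    W    W    W    W
a=5:    W    W    W    W    W    W    W    W
a=6:    W    W    W    W    W    W    W    W
a=7:    L    L    W    W    L    L    W    W
a=8:    L    L    W    W    L    L    W    W
Cells with no legal move (terminal, hence L): (0,0), (0,1), (1,0), (1,1).
The remaining L cells, each justified by listing all of its moves:
(0,4): L (sole option (0,2)(W) is W)
(0,5): L (sole option (0,3)(W) is W)
(1,4): L (sole option (1,2)(W) is W)
(1,5): L (sole option (1,3)(W) is W)
(2,2): L (options (0,2)(W), (2,0)(W) are all W)
(2,3): L (options (0,3)(W), (2,1)(W) are all W)
(2,6): L (options (0,6)(W), (2,4)(W) are all W)
(2,7): L (options (0,7)(W), (2,5)(W) are all W)
(3,2): L (options (1,2)(W), (0,2)(W), (3,0)(W) are all W)
(3,3): L (options (1,3)(W), (0,3)(W), (3,1)(W) are all W)
(3,6): L (options (1,6)(W), (0,6)(W), (3,4)(W) are all W)
(3,7): L (options (1,7)(W), (0,7)(W), (3,5)(W) are all W)
(7,0): L (options (5,0)(W), (4,0)(W), (2,0)(W) are all W)
(7,1): L (options (5,1)(W), (4,1)(W), (2,1)(W) are all W)
(7,4): L (options (5,4)(W), (4,4)(W), (2,4)(W), (7,2)(W) are all W)
(7,5): L (options (5,5)(W), (4,5)(W), (2,5)(W), (7,3)(W) are all W)
(8,0): L (options (6,0)(W), (5,0)(W), (3,0)(W) are all W)
(8,1): L (options (6,1)(W), (5,1)(W), (3,1)(W) are all W)
(8,4): L (options (6,4)(W), (5,4)(W), (3,4)(W), (8,2)(W) are all W)
(8,5): L (options (6,5)(W), (5,5)(W), (3,5)(W), (8,3)(W) are all W)
Every other cell has at least one move into one of the L cells above, so it is W.
From (8,7), the L positions reachable in one move are: (3,7), (8,5). Any move reaching one of these is winning.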